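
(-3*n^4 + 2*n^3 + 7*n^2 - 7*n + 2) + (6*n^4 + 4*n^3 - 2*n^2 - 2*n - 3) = 3*n^4 + 6*n^3 + 5*n^2 - 9*n - 1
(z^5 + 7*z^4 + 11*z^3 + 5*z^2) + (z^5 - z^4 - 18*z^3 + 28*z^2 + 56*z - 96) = 2*z^5 + 6*z^4 - 7*z^3 + 33*z^2 + 56*z - 96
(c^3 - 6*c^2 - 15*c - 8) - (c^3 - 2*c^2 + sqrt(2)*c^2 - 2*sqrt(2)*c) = -4*c^2 - sqrt(2)*c^2 - 15*c + 2*sqrt(2)*c - 8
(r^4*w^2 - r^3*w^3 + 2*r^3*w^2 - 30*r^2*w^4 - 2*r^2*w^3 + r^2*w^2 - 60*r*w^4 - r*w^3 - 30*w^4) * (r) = r^5*w^2 - r^4*w^3 + 2*r^4*w^2 - 30*r^3*w^4 - 2*r^3*w^3 + r^3*w^2 - 60*r^2*w^4 - r^2*w^3 - 30*r*w^4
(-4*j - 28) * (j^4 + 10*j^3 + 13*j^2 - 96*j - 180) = -4*j^5 - 68*j^4 - 332*j^3 + 20*j^2 + 3408*j + 5040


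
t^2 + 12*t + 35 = (t + 5)*(t + 7)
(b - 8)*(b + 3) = b^2 - 5*b - 24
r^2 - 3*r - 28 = (r - 7)*(r + 4)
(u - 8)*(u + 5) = u^2 - 3*u - 40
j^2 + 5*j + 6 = (j + 2)*(j + 3)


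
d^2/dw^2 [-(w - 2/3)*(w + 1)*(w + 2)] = -6*w - 14/3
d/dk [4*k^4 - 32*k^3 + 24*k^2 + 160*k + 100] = 16*k^3 - 96*k^2 + 48*k + 160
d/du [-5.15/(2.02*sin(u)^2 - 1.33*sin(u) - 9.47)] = (20.806*sin(u) - 6.8495)*cos(u)/(-2.02*sin(u)^2 + 1.33*sin(u) + 9.47)^2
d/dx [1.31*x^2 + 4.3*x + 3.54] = 2.62*x + 4.3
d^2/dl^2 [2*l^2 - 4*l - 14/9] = 4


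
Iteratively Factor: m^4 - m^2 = (m)*(m^3 - m) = m*(m - 1)*(m^2 + m) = m*(m - 1)*(m + 1)*(m)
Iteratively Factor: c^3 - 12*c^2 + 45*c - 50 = (c - 5)*(c^2 - 7*c + 10) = (c - 5)^2*(c - 2)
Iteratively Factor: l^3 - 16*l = (l + 4)*(l^2 - 4*l) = l*(l + 4)*(l - 4)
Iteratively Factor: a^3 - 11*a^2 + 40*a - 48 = (a - 4)*(a^2 - 7*a + 12) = (a - 4)^2*(a - 3)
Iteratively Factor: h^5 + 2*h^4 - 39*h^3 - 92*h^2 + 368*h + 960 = (h - 5)*(h^4 + 7*h^3 - 4*h^2 - 112*h - 192) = (h - 5)*(h + 4)*(h^3 + 3*h^2 - 16*h - 48) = (h - 5)*(h + 3)*(h + 4)*(h^2 - 16) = (h - 5)*(h + 3)*(h + 4)^2*(h - 4)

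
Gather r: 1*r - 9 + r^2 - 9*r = r^2 - 8*r - 9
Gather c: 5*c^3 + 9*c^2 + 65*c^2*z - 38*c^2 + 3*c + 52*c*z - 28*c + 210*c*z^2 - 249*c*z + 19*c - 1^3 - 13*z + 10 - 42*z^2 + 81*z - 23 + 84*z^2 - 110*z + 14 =5*c^3 + c^2*(65*z - 29) + c*(210*z^2 - 197*z - 6) + 42*z^2 - 42*z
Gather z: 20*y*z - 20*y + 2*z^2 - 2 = 20*y*z - 20*y + 2*z^2 - 2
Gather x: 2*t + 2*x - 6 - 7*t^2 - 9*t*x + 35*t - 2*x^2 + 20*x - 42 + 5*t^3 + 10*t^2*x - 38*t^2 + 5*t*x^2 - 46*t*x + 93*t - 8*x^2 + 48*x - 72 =5*t^3 - 45*t^2 + 130*t + x^2*(5*t - 10) + x*(10*t^2 - 55*t + 70) - 120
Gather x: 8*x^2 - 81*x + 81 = 8*x^2 - 81*x + 81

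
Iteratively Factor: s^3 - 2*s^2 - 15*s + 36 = (s + 4)*(s^2 - 6*s + 9) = (s - 3)*(s + 4)*(s - 3)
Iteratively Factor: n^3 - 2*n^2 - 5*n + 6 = (n - 3)*(n^2 + n - 2) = (n - 3)*(n + 2)*(n - 1)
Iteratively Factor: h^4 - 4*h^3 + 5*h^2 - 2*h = (h - 1)*(h^3 - 3*h^2 + 2*h) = (h - 1)^2*(h^2 - 2*h) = (h - 2)*(h - 1)^2*(h)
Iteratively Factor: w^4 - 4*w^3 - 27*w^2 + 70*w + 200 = (w - 5)*(w^3 + w^2 - 22*w - 40) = (w - 5)^2*(w^2 + 6*w + 8) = (w - 5)^2*(w + 4)*(w + 2)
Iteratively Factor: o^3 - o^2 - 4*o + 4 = (o + 2)*(o^2 - 3*o + 2) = (o - 2)*(o + 2)*(o - 1)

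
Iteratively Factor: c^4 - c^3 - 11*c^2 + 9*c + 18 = (c - 3)*(c^3 + 2*c^2 - 5*c - 6) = (c - 3)*(c + 1)*(c^2 + c - 6) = (c - 3)*(c + 1)*(c + 3)*(c - 2)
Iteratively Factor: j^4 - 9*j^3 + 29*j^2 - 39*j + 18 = (j - 3)*(j^3 - 6*j^2 + 11*j - 6) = (j - 3)^2*(j^2 - 3*j + 2) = (j - 3)^2*(j - 1)*(j - 2)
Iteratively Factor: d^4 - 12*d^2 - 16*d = (d - 4)*(d^3 + 4*d^2 + 4*d) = (d - 4)*(d + 2)*(d^2 + 2*d) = d*(d - 4)*(d + 2)*(d + 2)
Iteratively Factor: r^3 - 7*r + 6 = (r + 3)*(r^2 - 3*r + 2) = (r - 1)*(r + 3)*(r - 2)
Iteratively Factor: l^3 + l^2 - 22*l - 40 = (l + 4)*(l^2 - 3*l - 10) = (l + 2)*(l + 4)*(l - 5)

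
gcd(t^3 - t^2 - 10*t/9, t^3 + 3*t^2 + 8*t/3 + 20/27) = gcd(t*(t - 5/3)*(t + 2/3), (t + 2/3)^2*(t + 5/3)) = t + 2/3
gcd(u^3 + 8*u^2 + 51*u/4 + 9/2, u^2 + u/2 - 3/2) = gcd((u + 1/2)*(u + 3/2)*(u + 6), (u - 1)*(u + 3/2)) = u + 3/2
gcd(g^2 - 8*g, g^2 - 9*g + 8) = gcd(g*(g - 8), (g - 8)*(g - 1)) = g - 8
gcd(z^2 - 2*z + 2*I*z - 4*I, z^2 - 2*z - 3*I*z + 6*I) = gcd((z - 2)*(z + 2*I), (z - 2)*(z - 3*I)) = z - 2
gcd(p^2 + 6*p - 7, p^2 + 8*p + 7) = p + 7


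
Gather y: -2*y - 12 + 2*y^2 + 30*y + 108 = 2*y^2 + 28*y + 96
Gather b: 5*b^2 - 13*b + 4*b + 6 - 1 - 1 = 5*b^2 - 9*b + 4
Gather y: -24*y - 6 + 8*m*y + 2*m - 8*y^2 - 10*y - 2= 2*m - 8*y^2 + y*(8*m - 34) - 8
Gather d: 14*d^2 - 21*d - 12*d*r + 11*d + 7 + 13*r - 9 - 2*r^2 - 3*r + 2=14*d^2 + d*(-12*r - 10) - 2*r^2 + 10*r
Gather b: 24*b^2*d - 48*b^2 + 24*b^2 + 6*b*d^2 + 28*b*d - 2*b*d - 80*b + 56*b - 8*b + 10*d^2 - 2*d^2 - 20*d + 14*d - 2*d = b^2*(24*d - 24) + b*(6*d^2 + 26*d - 32) + 8*d^2 - 8*d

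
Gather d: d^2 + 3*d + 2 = d^2 + 3*d + 2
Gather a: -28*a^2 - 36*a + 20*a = -28*a^2 - 16*a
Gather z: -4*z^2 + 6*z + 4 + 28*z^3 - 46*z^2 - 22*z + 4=28*z^3 - 50*z^2 - 16*z + 8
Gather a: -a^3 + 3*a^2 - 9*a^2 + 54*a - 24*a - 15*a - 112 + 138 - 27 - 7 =-a^3 - 6*a^2 + 15*a - 8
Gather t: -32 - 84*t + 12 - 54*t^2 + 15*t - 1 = -54*t^2 - 69*t - 21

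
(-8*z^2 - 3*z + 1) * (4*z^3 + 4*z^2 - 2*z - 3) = -32*z^5 - 44*z^4 + 8*z^3 + 34*z^2 + 7*z - 3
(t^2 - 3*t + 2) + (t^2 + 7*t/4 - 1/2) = 2*t^2 - 5*t/4 + 3/2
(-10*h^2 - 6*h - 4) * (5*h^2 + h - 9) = -50*h^4 - 40*h^3 + 64*h^2 + 50*h + 36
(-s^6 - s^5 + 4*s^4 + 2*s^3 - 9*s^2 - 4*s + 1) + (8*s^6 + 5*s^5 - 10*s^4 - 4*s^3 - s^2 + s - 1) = 7*s^6 + 4*s^5 - 6*s^4 - 2*s^3 - 10*s^2 - 3*s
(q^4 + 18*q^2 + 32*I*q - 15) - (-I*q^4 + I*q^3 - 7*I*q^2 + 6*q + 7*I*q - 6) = q^4 + I*q^4 - I*q^3 + 18*q^2 + 7*I*q^2 - 6*q + 25*I*q - 9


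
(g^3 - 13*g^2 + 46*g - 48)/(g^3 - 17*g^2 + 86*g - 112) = (g - 3)/(g - 7)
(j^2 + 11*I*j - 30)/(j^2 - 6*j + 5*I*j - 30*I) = (j + 6*I)/(j - 6)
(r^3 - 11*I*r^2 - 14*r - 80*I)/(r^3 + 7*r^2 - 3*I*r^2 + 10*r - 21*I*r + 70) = (r - 8*I)/(r + 7)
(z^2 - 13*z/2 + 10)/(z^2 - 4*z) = (z - 5/2)/z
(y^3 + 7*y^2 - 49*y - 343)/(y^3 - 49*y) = (y + 7)/y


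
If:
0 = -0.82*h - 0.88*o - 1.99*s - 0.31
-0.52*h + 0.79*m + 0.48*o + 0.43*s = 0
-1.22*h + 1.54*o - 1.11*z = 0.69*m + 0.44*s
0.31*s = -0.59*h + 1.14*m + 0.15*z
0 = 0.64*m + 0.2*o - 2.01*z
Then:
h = -0.47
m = -0.17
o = -0.45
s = 0.24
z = -0.10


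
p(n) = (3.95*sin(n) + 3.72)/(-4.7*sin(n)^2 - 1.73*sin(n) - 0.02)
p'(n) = (9.4*sin(n)*cos(n) + 1.73*cos(n))*(3.95*sin(n) + 3.72)/(-4.7*sin(n)^2 - 1.73*sin(n) - 0.02)^2 + 3.95*cos(n)/(-4.7*sin(n)^2 - 1.73*sin(n) - 0.02)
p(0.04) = -40.10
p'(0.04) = 831.88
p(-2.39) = -0.99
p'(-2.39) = 6.10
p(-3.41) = -5.89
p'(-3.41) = -24.93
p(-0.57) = -3.49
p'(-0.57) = -28.89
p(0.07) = -24.37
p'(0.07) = 329.87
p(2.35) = -1.80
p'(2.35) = -2.17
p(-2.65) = -7.40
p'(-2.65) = 84.40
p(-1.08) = -0.11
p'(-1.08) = -1.02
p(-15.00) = -1.30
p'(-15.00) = 8.32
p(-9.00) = -19.87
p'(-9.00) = 402.82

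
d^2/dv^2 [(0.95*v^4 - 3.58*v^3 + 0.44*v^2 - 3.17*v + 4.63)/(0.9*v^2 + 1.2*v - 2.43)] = (1.539*v^6 + 6.15600000000001*v^5 - 4.2579*v^4 - 76.37832*v^3 + 158.22702*v^2 - 138.431592*v + 20.294892)/(0.729*v^6 + 2.916*v^5 - 2.0169*v^4 - 14.0184*v^3 + 5.44563*v^2 + 21.25764*v - 14.348907)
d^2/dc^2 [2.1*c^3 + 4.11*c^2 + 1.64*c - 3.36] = 12.6*c + 8.22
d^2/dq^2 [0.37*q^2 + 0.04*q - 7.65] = 0.740000000000000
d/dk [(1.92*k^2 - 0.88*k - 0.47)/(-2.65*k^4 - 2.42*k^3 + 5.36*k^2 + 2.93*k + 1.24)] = (10.176*k^5 - 2.3496*k^4 - 9.2412*k^3 + 6.9302*k^2 + 9.8*k + 0.2859)/(7.0225*k^8 + 12.826*k^7 - 22.5516*k^6 - 41.4714*k^5 + 7.9764*k^4 + 25.408*k^3 + 21.8777*k^2 + 7.2664*k + 1.5376)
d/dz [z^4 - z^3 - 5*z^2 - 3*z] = 4*z^3 - 3*z^2 - 10*z - 3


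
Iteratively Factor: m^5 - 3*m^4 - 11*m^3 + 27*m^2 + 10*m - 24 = (m - 2)*(m^4 - m^3 - 13*m^2 + m + 12) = (m - 2)*(m - 1)*(m^3 - 13*m - 12) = (m - 2)*(m - 1)*(m + 1)*(m^2 - m - 12) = (m - 2)*(m - 1)*(m + 1)*(m + 3)*(m - 4)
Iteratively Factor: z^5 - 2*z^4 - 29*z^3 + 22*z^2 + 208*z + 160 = (z + 1)*(z^4 - 3*z^3 - 26*z^2 + 48*z + 160) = (z + 1)*(z + 4)*(z^3 - 7*z^2 + 2*z + 40) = (z + 1)*(z + 2)*(z + 4)*(z^2 - 9*z + 20) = (z - 5)*(z + 1)*(z + 2)*(z + 4)*(z - 4)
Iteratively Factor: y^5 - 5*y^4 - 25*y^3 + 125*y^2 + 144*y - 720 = (y + 3)*(y^4 - 8*y^3 - y^2 + 128*y - 240) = (y - 4)*(y + 3)*(y^3 - 4*y^2 - 17*y + 60) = (y - 5)*(y - 4)*(y + 3)*(y^2 + y - 12) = (y - 5)*(y - 4)*(y - 3)*(y + 3)*(y + 4)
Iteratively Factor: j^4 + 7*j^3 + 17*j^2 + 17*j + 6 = (j + 1)*(j^3 + 6*j^2 + 11*j + 6) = (j + 1)^2*(j^2 + 5*j + 6) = (j + 1)^2*(j + 2)*(j + 3)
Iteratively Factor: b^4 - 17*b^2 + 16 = (b - 1)*(b^3 + b^2 - 16*b - 16) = (b - 4)*(b - 1)*(b^2 + 5*b + 4) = (b - 4)*(b - 1)*(b + 1)*(b + 4)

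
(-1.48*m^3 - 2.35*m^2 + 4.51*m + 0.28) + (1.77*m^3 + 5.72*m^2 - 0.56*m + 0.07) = 0.29*m^3 + 3.37*m^2 + 3.95*m + 0.35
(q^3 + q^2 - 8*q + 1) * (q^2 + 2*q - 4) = q^5 + 3*q^4 - 10*q^3 - 19*q^2 + 34*q - 4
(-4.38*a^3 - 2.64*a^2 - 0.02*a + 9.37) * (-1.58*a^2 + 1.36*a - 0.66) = 6.9204*a^5 - 1.7856*a^4 - 0.668*a^3 - 13.0894*a^2 + 12.7564*a - 6.1842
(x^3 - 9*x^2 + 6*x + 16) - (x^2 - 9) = x^3 - 10*x^2 + 6*x + 25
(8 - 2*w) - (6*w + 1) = 7 - 8*w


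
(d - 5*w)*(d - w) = d^2 - 6*d*w + 5*w^2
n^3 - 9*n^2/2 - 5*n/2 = n*(n - 5)*(n + 1/2)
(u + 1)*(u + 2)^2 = u^3 + 5*u^2 + 8*u + 4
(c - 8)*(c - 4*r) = c^2 - 4*c*r - 8*c + 32*r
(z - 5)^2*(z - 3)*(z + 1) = z^4 - 12*z^3 + 42*z^2 - 20*z - 75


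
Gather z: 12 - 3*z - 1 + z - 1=10 - 2*z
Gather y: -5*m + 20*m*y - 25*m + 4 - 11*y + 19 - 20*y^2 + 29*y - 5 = -30*m - 20*y^2 + y*(20*m + 18) + 18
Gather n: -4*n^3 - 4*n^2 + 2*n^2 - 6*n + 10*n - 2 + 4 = -4*n^3 - 2*n^2 + 4*n + 2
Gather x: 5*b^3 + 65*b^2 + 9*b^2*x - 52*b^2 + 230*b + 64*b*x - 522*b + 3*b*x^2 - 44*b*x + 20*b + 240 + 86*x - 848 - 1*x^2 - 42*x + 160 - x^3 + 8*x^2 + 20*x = 5*b^3 + 13*b^2 - 272*b - x^3 + x^2*(3*b + 7) + x*(9*b^2 + 20*b + 64) - 448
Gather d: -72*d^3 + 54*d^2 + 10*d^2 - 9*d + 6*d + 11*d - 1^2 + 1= -72*d^3 + 64*d^2 + 8*d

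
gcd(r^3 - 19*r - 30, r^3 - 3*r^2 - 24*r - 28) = r + 2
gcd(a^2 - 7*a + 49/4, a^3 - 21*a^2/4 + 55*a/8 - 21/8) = a - 7/2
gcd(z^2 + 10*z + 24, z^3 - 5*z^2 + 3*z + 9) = 1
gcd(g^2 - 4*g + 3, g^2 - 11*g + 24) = g - 3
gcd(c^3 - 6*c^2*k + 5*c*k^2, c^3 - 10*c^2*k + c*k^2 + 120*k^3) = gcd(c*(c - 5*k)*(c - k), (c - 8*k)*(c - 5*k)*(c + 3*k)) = c - 5*k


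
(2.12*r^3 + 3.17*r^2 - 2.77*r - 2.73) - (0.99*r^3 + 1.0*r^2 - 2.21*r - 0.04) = 1.13*r^3 + 2.17*r^2 - 0.56*r - 2.69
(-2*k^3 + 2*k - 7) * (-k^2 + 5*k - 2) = 2*k^5 - 10*k^4 + 2*k^3 + 17*k^2 - 39*k + 14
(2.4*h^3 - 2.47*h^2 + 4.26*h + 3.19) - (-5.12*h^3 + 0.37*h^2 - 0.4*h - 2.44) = 7.52*h^3 - 2.84*h^2 + 4.66*h + 5.63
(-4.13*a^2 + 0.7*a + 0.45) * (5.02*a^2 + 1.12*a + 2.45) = -20.7326*a^4 - 1.1116*a^3 - 7.0755*a^2 + 2.219*a + 1.1025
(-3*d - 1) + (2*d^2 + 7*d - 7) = 2*d^2 + 4*d - 8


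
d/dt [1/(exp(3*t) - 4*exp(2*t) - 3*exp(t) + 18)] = (-3*exp(2*t) + 8*exp(t) + 3)*exp(t)/(exp(3*t) - 4*exp(2*t) - 3*exp(t) + 18)^2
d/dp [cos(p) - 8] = -sin(p)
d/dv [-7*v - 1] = -7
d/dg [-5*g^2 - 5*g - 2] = -10*g - 5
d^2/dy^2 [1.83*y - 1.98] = 0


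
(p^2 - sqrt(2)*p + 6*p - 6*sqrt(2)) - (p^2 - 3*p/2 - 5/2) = -sqrt(2)*p + 15*p/2 - 6*sqrt(2) + 5/2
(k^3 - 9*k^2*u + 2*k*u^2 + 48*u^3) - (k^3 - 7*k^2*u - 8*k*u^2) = -2*k^2*u + 10*k*u^2 + 48*u^3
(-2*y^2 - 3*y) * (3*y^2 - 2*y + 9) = -6*y^4 - 5*y^3 - 12*y^2 - 27*y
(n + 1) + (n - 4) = 2*n - 3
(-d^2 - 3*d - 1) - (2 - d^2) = -3*d - 3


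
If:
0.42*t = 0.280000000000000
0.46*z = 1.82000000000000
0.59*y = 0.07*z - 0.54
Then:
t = 0.67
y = -0.45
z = 3.96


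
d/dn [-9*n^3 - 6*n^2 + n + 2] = -27*n^2 - 12*n + 1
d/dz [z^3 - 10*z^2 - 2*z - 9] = 3*z^2 - 20*z - 2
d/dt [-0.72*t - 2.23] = -0.720000000000000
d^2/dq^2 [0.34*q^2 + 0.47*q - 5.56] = 0.680000000000000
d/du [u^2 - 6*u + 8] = 2*u - 6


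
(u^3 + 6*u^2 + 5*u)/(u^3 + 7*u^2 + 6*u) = (u + 5)/(u + 6)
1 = 1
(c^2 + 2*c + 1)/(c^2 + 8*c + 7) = (c + 1)/(c + 7)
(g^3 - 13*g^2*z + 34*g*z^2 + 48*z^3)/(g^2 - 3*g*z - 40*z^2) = (g^2 - 5*g*z - 6*z^2)/(g + 5*z)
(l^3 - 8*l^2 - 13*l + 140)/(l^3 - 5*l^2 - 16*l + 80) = (l - 7)/(l - 4)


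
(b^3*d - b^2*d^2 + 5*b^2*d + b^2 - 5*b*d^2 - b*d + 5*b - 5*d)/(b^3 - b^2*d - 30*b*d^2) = (-b^3*d + b^2*d^2 - 5*b^2*d - b^2 + 5*b*d^2 + b*d - 5*b + 5*d)/(b*(-b^2 + b*d + 30*d^2))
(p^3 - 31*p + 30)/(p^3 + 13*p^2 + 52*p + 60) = (p^2 - 6*p + 5)/(p^2 + 7*p + 10)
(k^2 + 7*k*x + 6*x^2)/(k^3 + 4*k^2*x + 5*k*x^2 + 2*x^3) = (k + 6*x)/(k^2 + 3*k*x + 2*x^2)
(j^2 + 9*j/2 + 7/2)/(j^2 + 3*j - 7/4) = 2*(j + 1)/(2*j - 1)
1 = 1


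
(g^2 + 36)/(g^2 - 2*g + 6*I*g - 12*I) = (g - 6*I)/(g - 2)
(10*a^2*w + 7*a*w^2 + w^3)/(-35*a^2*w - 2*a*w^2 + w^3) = (2*a + w)/(-7*a + w)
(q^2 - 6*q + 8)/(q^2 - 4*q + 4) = (q - 4)/(q - 2)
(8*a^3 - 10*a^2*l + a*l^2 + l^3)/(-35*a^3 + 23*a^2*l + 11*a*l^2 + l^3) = (-8*a^2 + 2*a*l + l^2)/(35*a^2 + 12*a*l + l^2)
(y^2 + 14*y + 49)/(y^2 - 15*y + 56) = (y^2 + 14*y + 49)/(y^2 - 15*y + 56)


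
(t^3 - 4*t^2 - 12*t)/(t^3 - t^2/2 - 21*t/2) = 2*(-t^2 + 4*t + 12)/(-2*t^2 + t + 21)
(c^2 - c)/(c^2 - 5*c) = (c - 1)/(c - 5)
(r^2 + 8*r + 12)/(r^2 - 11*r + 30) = (r^2 + 8*r + 12)/(r^2 - 11*r + 30)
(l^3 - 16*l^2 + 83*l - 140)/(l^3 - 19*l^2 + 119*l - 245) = (l - 4)/(l - 7)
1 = 1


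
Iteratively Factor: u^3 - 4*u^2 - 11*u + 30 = (u - 2)*(u^2 - 2*u - 15) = (u - 2)*(u + 3)*(u - 5)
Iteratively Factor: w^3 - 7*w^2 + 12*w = (w - 3)*(w^2 - 4*w) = w*(w - 3)*(w - 4)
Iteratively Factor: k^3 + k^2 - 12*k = (k + 4)*(k^2 - 3*k) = (k - 3)*(k + 4)*(k)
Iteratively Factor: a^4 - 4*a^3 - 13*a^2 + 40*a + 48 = (a + 1)*(a^3 - 5*a^2 - 8*a + 48) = (a + 1)*(a + 3)*(a^2 - 8*a + 16) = (a - 4)*(a + 1)*(a + 3)*(a - 4)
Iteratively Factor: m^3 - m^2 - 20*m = (m - 5)*(m^2 + 4*m) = (m - 5)*(m + 4)*(m)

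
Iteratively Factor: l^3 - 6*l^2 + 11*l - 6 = (l - 1)*(l^2 - 5*l + 6) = (l - 3)*(l - 1)*(l - 2)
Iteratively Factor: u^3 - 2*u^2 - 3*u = (u + 1)*(u^2 - 3*u) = u*(u + 1)*(u - 3)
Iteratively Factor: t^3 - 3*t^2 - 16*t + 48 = (t - 3)*(t^2 - 16) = (t - 4)*(t - 3)*(t + 4)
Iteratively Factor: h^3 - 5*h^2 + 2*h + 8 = (h - 2)*(h^2 - 3*h - 4) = (h - 2)*(h + 1)*(h - 4)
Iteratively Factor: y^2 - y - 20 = (y - 5)*(y + 4)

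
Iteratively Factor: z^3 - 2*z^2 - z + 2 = (z - 1)*(z^2 - z - 2) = (z - 1)*(z + 1)*(z - 2)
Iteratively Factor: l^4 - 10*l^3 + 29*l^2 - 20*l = (l - 4)*(l^3 - 6*l^2 + 5*l) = (l - 4)*(l - 1)*(l^2 - 5*l) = l*(l - 4)*(l - 1)*(l - 5)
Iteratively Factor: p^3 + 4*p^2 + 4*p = (p)*(p^2 + 4*p + 4) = p*(p + 2)*(p + 2)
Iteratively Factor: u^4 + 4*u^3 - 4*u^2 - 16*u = (u + 4)*(u^3 - 4*u) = u*(u + 4)*(u^2 - 4) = u*(u + 2)*(u + 4)*(u - 2)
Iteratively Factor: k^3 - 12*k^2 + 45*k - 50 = (k - 5)*(k^2 - 7*k + 10) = (k - 5)*(k - 2)*(k - 5)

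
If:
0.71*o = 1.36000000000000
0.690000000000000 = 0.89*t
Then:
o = 1.92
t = 0.78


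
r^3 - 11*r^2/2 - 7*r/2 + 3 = (r - 6)*(r - 1/2)*(r + 1)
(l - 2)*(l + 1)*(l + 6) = l^3 + 5*l^2 - 8*l - 12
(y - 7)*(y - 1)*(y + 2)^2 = y^4 - 4*y^3 - 21*y^2 - 4*y + 28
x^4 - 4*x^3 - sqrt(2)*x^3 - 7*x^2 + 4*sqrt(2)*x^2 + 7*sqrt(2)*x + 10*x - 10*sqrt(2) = (x - 5)*(x - 1)*(x + 2)*(x - sqrt(2))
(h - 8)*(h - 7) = h^2 - 15*h + 56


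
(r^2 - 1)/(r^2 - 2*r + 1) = (r + 1)/(r - 1)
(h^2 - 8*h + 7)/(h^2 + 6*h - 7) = (h - 7)/(h + 7)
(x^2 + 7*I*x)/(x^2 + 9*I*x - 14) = x/(x + 2*I)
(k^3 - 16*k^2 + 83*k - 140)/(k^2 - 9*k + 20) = k - 7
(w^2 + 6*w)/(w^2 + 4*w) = (w + 6)/(w + 4)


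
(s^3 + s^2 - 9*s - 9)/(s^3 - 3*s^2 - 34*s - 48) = (s^2 - 2*s - 3)/(s^2 - 6*s - 16)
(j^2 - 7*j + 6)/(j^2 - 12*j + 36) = (j - 1)/(j - 6)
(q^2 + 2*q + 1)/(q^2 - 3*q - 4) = (q + 1)/(q - 4)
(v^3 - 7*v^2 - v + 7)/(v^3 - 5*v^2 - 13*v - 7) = (v - 1)/(v + 1)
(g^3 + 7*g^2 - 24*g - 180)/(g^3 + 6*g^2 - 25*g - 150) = (g + 6)/(g + 5)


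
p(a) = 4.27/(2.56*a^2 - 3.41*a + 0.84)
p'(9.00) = -0.01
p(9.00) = 0.02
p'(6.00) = -0.02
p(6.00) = 0.06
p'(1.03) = -4185.31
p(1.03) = 97.93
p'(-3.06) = 0.07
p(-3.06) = 0.12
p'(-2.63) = 0.10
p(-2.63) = 0.16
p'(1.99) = -1.65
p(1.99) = 1.02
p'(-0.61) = 1.86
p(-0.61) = 1.10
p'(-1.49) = 0.35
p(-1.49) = 0.37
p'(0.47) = 110.20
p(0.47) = -21.65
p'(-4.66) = 0.02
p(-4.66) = 0.06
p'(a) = 4.27*(3.41 - 5.12*a)/(2.56*a^2 - 3.41*a + 0.84)^2 = (14.5607 - 21.8624*a)/(2.56*a^2 - 3.41*a + 0.84)^2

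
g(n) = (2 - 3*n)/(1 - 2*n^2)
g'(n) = 4*n*(2 - 3*n)/(1 - 2*n^2)^2 - 3/(1 - 2*n^2)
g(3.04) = 0.41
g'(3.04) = -0.11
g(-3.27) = -0.58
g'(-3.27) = -0.22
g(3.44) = 0.37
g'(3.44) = -0.09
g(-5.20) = -0.33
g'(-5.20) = -0.07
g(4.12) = 0.31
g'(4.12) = -0.07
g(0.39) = 1.19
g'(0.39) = -1.64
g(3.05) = 0.41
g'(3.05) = -0.11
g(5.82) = 0.23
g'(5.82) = -0.04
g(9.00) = 0.16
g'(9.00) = -0.02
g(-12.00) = -0.13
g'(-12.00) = -0.01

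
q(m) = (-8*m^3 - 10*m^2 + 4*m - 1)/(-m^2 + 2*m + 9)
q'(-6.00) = 6.61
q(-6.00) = -34.44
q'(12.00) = 6.09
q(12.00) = 137.09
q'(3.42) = -202.90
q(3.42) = -102.40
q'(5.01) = -153.67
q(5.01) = 203.61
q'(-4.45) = 5.69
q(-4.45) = -24.78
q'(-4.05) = 5.19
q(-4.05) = -22.59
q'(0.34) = -0.57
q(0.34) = -0.12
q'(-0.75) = 1.25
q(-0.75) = -0.90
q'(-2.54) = -21.71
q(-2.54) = -21.89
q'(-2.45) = -41.40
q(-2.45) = -24.61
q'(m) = (2*m - 2)*(-8*m^3 - 10*m^2 + 4*m - 1)/(-m^2 + 2*m + 9)^2 + (-24*m^2 - 20*m + 4)/(-m^2 + 2*m + 9)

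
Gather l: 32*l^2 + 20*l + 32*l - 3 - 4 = 32*l^2 + 52*l - 7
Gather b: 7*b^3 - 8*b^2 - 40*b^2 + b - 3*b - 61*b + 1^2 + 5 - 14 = 7*b^3 - 48*b^2 - 63*b - 8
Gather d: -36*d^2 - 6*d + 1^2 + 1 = -36*d^2 - 6*d + 2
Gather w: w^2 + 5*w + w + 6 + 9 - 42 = w^2 + 6*w - 27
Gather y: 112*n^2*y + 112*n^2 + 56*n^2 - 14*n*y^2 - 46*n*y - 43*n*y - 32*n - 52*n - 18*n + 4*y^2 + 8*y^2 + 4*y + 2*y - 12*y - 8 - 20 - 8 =168*n^2 - 102*n + y^2*(12 - 14*n) + y*(112*n^2 - 89*n - 6) - 36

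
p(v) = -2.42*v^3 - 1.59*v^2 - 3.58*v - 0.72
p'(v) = -7.26*v^2 - 3.18*v - 3.58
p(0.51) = -3.28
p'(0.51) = -7.09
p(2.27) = -45.35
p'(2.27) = -48.21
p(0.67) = -4.56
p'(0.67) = -8.97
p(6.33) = -700.89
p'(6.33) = -314.61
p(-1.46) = 8.65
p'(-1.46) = -14.41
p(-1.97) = 18.66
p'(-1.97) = -25.49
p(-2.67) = 43.57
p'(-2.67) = -46.85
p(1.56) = -19.36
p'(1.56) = -26.21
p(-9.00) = 1666.89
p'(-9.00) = -563.02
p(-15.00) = 7862.73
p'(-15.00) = -1589.38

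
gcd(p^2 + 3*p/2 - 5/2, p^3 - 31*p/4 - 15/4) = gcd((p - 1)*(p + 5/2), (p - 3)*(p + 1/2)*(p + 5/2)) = p + 5/2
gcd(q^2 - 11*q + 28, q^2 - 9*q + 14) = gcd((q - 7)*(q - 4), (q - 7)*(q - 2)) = q - 7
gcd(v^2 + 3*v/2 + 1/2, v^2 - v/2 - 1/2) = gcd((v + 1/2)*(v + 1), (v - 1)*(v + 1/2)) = v + 1/2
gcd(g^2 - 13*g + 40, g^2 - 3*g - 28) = 1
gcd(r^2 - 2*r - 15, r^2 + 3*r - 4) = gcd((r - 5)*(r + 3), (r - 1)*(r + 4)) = 1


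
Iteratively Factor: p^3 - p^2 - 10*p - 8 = (p + 2)*(p^2 - 3*p - 4) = (p + 1)*(p + 2)*(p - 4)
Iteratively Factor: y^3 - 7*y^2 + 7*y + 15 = (y - 3)*(y^2 - 4*y - 5) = (y - 3)*(y + 1)*(y - 5)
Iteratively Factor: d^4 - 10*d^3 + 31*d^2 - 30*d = (d - 2)*(d^3 - 8*d^2 + 15*d) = (d - 3)*(d - 2)*(d^2 - 5*d) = (d - 5)*(d - 3)*(d - 2)*(d)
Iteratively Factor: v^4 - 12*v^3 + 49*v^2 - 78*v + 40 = (v - 5)*(v^3 - 7*v^2 + 14*v - 8) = (v - 5)*(v - 1)*(v^2 - 6*v + 8) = (v - 5)*(v - 4)*(v - 1)*(v - 2)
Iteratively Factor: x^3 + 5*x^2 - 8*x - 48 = (x + 4)*(x^2 + x - 12) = (x - 3)*(x + 4)*(x + 4)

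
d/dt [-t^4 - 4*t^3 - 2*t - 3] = -4*t^3 - 12*t^2 - 2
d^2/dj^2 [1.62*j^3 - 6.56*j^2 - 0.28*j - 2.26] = 9.72*j - 13.12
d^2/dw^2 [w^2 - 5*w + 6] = 2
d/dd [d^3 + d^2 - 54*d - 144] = 3*d^2 + 2*d - 54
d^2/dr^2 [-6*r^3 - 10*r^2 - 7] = -36*r - 20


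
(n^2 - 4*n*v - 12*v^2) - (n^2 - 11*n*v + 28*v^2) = 7*n*v - 40*v^2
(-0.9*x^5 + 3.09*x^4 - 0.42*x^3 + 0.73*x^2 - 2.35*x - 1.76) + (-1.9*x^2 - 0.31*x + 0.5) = -0.9*x^5 + 3.09*x^4 - 0.42*x^3 - 1.17*x^2 - 2.66*x - 1.26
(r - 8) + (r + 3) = 2*r - 5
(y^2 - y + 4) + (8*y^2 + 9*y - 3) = 9*y^2 + 8*y + 1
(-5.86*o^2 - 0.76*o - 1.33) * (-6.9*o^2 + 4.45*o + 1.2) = 40.434*o^4 - 20.833*o^3 - 1.237*o^2 - 6.8305*o - 1.596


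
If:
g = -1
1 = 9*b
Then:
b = 1/9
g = -1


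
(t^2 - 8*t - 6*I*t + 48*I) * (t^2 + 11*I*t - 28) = t^4 - 8*t^3 + 5*I*t^3 + 38*t^2 - 40*I*t^2 - 304*t + 168*I*t - 1344*I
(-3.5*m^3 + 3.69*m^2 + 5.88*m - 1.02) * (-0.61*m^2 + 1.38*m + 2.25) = 2.135*m^5 - 7.0809*m^4 - 6.3696*m^3 + 17.0391*m^2 + 11.8224*m - 2.295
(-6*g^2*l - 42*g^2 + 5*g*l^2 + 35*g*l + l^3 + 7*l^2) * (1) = -6*g^2*l - 42*g^2 + 5*g*l^2 + 35*g*l + l^3 + 7*l^2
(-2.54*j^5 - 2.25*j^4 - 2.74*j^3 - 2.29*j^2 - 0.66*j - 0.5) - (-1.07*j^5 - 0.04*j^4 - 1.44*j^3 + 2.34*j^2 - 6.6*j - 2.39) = -1.47*j^5 - 2.21*j^4 - 1.3*j^3 - 4.63*j^2 + 5.94*j + 1.89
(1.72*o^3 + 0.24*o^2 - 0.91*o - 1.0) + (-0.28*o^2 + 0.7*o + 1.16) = 1.72*o^3 - 0.04*o^2 - 0.21*o + 0.16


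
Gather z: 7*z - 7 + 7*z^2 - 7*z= 7*z^2 - 7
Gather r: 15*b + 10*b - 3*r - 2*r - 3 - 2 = 25*b - 5*r - 5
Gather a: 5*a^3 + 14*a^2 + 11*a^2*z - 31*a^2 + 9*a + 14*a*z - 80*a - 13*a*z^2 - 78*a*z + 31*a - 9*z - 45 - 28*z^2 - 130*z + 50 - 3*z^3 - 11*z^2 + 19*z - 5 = 5*a^3 + a^2*(11*z - 17) + a*(-13*z^2 - 64*z - 40) - 3*z^3 - 39*z^2 - 120*z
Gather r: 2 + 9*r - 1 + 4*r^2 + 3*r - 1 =4*r^2 + 12*r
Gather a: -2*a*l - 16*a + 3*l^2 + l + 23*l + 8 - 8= a*(-2*l - 16) + 3*l^2 + 24*l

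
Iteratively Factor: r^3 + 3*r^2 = (r + 3)*(r^2) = r*(r + 3)*(r)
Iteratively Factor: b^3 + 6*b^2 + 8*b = (b)*(b^2 + 6*b + 8) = b*(b + 4)*(b + 2)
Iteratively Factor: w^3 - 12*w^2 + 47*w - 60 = (w - 4)*(w^2 - 8*w + 15) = (w - 4)*(w - 3)*(w - 5)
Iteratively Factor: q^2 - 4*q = (q - 4)*(q)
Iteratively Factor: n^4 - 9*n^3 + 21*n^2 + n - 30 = (n - 5)*(n^3 - 4*n^2 + n + 6) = (n - 5)*(n - 2)*(n^2 - 2*n - 3) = (n - 5)*(n - 3)*(n - 2)*(n + 1)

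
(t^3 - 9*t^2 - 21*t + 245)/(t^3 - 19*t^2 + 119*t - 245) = (t + 5)/(t - 5)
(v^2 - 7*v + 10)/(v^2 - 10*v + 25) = (v - 2)/(v - 5)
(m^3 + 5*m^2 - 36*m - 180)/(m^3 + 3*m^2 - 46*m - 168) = (m^2 - m - 30)/(m^2 - 3*m - 28)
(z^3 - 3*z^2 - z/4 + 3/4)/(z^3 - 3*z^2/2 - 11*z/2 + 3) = (z + 1/2)/(z + 2)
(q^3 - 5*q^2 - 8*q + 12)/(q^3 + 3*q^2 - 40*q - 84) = (q - 1)/(q + 7)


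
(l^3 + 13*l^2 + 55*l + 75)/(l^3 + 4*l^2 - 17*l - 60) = (l + 5)/(l - 4)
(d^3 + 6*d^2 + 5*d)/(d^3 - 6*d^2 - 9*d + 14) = d*(d^2 + 6*d + 5)/(d^3 - 6*d^2 - 9*d + 14)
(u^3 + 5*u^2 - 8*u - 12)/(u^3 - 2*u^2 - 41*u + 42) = (u^2 - u - 2)/(u^2 - 8*u + 7)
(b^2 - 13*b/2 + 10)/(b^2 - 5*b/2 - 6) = (2*b - 5)/(2*b + 3)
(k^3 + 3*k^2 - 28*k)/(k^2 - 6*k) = (k^2 + 3*k - 28)/(k - 6)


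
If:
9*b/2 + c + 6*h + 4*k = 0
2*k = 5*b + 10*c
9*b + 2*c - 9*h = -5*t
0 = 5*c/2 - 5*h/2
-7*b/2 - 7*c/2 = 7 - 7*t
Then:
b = -60/167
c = 290/1503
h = 290/1503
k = 100/1503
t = 1378/1503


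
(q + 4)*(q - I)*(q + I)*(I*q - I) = I*q^4 + 3*I*q^3 - 3*I*q^2 + 3*I*q - 4*I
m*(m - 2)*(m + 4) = m^3 + 2*m^2 - 8*m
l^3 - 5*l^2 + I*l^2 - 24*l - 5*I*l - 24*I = (l - 8)*(l + 3)*(l + I)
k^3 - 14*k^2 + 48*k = k*(k - 8)*(k - 6)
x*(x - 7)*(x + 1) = x^3 - 6*x^2 - 7*x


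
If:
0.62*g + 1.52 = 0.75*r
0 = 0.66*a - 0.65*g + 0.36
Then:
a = 1.19134897360704*r - 2.95992179863148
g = 1.20967741935484*r - 2.45161290322581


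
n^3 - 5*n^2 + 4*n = n*(n - 4)*(n - 1)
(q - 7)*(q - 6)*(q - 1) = q^3 - 14*q^2 + 55*q - 42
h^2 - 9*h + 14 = (h - 7)*(h - 2)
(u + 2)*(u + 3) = u^2 + 5*u + 6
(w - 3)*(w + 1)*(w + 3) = w^3 + w^2 - 9*w - 9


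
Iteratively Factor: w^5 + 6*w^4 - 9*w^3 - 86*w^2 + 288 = (w + 4)*(w^4 + 2*w^3 - 17*w^2 - 18*w + 72) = (w + 3)*(w + 4)*(w^3 - w^2 - 14*w + 24) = (w - 3)*(w + 3)*(w + 4)*(w^2 + 2*w - 8) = (w - 3)*(w + 3)*(w + 4)^2*(w - 2)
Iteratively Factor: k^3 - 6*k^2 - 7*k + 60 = (k + 3)*(k^2 - 9*k + 20) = (k - 5)*(k + 3)*(k - 4)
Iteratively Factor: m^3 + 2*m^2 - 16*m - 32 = (m + 4)*(m^2 - 2*m - 8) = (m + 2)*(m + 4)*(m - 4)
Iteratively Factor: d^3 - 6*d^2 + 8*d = (d)*(d^2 - 6*d + 8) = d*(d - 4)*(d - 2)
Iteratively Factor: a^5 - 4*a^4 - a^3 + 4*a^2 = (a - 1)*(a^4 - 3*a^3 - 4*a^2) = a*(a - 1)*(a^3 - 3*a^2 - 4*a) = a*(a - 1)*(a + 1)*(a^2 - 4*a) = a*(a - 4)*(a - 1)*(a + 1)*(a)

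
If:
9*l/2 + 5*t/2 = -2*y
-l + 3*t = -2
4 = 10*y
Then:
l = 13/80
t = -49/80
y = 2/5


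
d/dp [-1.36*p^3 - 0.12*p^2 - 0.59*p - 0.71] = -4.08*p^2 - 0.24*p - 0.59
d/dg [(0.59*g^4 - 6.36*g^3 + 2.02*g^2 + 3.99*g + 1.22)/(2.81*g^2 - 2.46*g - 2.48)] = (3.3158*g^5 - 22.2258*g^4 + 25.4384*g^3 + 31.1373*g^2 - 16.8756*g - 6.894)/(7.8961*g^4 - 13.8252*g^3 - 7.886*g^2 + 12.2016*g + 6.1504)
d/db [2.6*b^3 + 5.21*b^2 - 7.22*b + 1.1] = 7.8*b^2 + 10.42*b - 7.22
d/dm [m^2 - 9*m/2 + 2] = 2*m - 9/2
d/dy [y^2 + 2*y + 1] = 2*y + 2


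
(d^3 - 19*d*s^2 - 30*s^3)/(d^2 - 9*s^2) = (-d^2 + 3*d*s + 10*s^2)/(-d + 3*s)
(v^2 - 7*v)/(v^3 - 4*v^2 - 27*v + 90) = v*(v - 7)/(v^3 - 4*v^2 - 27*v + 90)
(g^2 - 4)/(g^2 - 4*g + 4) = (g + 2)/(g - 2)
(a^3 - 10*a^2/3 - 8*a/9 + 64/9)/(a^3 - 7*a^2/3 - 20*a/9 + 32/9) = (a - 2)/(a - 1)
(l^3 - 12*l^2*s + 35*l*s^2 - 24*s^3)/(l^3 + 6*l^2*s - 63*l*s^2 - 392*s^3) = (l^2 - 4*l*s + 3*s^2)/(l^2 + 14*l*s + 49*s^2)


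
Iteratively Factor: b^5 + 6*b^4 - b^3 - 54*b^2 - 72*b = (b - 3)*(b^4 + 9*b^3 + 26*b^2 + 24*b) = b*(b - 3)*(b^3 + 9*b^2 + 26*b + 24) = b*(b - 3)*(b + 4)*(b^2 + 5*b + 6) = b*(b - 3)*(b + 3)*(b + 4)*(b + 2)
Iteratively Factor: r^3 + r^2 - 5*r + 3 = (r + 3)*(r^2 - 2*r + 1) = (r - 1)*(r + 3)*(r - 1)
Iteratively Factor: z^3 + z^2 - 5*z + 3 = (z - 1)*(z^2 + 2*z - 3) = (z - 1)^2*(z + 3)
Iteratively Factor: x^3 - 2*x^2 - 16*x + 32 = (x + 4)*(x^2 - 6*x + 8) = (x - 4)*(x + 4)*(x - 2)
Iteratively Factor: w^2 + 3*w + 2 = (w + 2)*(w + 1)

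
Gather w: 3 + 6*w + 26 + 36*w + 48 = 42*w + 77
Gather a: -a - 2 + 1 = -a - 1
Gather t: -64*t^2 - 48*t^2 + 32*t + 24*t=-112*t^2 + 56*t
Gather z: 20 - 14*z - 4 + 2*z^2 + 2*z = 2*z^2 - 12*z + 16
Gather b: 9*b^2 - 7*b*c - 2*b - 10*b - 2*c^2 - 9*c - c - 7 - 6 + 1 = 9*b^2 + b*(-7*c - 12) - 2*c^2 - 10*c - 12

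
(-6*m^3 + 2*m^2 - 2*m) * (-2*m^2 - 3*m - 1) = 12*m^5 + 14*m^4 + 4*m^3 + 4*m^2 + 2*m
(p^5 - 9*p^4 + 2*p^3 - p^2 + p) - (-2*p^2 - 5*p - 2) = p^5 - 9*p^4 + 2*p^3 + p^2 + 6*p + 2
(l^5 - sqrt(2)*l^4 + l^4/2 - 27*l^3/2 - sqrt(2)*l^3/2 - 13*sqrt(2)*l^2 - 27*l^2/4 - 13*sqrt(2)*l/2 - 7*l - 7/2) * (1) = l^5 - sqrt(2)*l^4 + l^4/2 - 27*l^3/2 - sqrt(2)*l^3/2 - 13*sqrt(2)*l^2 - 27*l^2/4 - 13*sqrt(2)*l/2 - 7*l - 7/2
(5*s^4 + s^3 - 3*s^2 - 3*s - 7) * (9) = 45*s^4 + 9*s^3 - 27*s^2 - 27*s - 63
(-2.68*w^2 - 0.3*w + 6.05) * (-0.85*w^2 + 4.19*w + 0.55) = 2.278*w^4 - 10.9742*w^3 - 7.8735*w^2 + 25.1845*w + 3.3275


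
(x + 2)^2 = x^2 + 4*x + 4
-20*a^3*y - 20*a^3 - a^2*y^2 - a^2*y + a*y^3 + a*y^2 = (-5*a + y)*(4*a + y)*(a*y + a)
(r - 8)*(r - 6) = r^2 - 14*r + 48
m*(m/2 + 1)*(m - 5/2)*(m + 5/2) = m^4/2 + m^3 - 25*m^2/8 - 25*m/4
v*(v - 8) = v^2 - 8*v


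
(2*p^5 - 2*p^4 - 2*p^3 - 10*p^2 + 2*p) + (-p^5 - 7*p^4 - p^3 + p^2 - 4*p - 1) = p^5 - 9*p^4 - 3*p^3 - 9*p^2 - 2*p - 1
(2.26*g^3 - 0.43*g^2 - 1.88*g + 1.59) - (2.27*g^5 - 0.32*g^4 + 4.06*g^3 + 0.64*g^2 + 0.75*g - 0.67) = -2.27*g^5 + 0.32*g^4 - 1.8*g^3 - 1.07*g^2 - 2.63*g + 2.26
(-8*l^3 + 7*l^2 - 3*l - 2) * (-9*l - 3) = 72*l^4 - 39*l^3 + 6*l^2 + 27*l + 6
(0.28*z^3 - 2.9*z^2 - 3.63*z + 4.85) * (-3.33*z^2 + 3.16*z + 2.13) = -0.9324*z^5 + 10.5418*z^4 + 3.5203*z^3 - 33.7983*z^2 + 7.5941*z + 10.3305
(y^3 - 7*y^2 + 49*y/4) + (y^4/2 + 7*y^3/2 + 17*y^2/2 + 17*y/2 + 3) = y^4/2 + 9*y^3/2 + 3*y^2/2 + 83*y/4 + 3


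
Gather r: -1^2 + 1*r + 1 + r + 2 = 2*r + 2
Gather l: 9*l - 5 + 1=9*l - 4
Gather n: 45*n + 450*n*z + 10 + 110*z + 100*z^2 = n*(450*z + 45) + 100*z^2 + 110*z + 10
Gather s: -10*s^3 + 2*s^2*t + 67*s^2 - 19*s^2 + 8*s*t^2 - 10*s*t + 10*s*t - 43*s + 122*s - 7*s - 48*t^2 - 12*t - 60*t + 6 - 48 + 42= -10*s^3 + s^2*(2*t + 48) + s*(8*t^2 + 72) - 48*t^2 - 72*t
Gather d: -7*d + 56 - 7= 49 - 7*d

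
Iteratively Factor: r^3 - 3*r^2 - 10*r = (r)*(r^2 - 3*r - 10) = r*(r - 5)*(r + 2)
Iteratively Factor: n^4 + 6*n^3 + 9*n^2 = (n)*(n^3 + 6*n^2 + 9*n) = n*(n + 3)*(n^2 + 3*n) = n^2*(n + 3)*(n + 3)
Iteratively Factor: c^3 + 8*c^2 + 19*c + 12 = (c + 1)*(c^2 + 7*c + 12) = (c + 1)*(c + 4)*(c + 3)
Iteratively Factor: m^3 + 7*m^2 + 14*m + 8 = (m + 2)*(m^2 + 5*m + 4) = (m + 2)*(m + 4)*(m + 1)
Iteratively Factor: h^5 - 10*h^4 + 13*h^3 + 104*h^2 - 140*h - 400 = (h - 5)*(h^4 - 5*h^3 - 12*h^2 + 44*h + 80) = (h - 5)*(h + 2)*(h^3 - 7*h^2 + 2*h + 40) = (h - 5)^2*(h + 2)*(h^2 - 2*h - 8) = (h - 5)^2*(h + 2)^2*(h - 4)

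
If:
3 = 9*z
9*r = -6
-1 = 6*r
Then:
No Solution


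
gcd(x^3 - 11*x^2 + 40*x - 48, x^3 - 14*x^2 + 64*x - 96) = x^2 - 8*x + 16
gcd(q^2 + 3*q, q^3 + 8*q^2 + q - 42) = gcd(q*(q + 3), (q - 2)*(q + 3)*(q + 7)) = q + 3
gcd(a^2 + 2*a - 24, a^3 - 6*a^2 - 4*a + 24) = 1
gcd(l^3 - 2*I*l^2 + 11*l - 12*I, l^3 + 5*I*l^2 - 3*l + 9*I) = l^2 + 2*I*l + 3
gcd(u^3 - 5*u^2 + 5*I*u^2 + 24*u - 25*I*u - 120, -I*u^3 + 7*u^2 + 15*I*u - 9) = 1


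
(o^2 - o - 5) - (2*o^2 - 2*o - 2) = -o^2 + o - 3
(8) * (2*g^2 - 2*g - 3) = 16*g^2 - 16*g - 24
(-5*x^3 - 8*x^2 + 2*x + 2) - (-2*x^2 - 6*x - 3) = -5*x^3 - 6*x^2 + 8*x + 5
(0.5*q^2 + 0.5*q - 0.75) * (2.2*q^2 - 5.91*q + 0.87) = 1.1*q^4 - 1.855*q^3 - 4.17*q^2 + 4.8675*q - 0.6525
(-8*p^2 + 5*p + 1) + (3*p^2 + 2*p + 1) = -5*p^2 + 7*p + 2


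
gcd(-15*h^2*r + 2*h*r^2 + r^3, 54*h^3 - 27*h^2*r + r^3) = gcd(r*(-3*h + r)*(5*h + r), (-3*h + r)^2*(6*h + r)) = -3*h + r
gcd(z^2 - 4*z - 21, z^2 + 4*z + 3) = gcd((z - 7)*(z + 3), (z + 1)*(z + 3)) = z + 3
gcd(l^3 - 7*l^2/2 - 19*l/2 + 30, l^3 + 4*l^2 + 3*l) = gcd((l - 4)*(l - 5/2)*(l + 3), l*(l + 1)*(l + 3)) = l + 3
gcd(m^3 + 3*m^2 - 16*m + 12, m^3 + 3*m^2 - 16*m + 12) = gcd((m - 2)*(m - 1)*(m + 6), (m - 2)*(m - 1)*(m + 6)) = m^3 + 3*m^2 - 16*m + 12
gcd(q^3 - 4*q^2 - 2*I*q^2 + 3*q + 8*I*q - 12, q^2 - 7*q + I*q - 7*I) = q + I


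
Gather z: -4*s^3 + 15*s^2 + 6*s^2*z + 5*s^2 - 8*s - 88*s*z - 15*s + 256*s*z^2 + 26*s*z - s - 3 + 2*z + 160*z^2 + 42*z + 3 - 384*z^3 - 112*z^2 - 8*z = -4*s^3 + 20*s^2 - 24*s - 384*z^3 + z^2*(256*s + 48) + z*(6*s^2 - 62*s + 36)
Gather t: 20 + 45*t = 45*t + 20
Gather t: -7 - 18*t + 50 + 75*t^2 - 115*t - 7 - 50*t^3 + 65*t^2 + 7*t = -50*t^3 + 140*t^2 - 126*t + 36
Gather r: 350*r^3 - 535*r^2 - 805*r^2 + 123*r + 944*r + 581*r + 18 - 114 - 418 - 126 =350*r^3 - 1340*r^2 + 1648*r - 640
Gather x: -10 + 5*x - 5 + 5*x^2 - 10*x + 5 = 5*x^2 - 5*x - 10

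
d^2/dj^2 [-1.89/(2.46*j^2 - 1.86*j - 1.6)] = (-22.875048*j^2 + 17.295768*j + 1.89*(4.92*j - 1.86)*(9.84*j - 3.72) + 14.87808)/(-2.46*j^2 + 1.86*j + 1.6)^3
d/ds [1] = 0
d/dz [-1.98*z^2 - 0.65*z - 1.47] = -3.96*z - 0.65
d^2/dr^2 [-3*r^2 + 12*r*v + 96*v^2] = -6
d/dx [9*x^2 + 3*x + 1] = 18*x + 3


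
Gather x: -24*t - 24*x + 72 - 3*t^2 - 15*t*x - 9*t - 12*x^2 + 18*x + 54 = -3*t^2 - 33*t - 12*x^2 + x*(-15*t - 6) + 126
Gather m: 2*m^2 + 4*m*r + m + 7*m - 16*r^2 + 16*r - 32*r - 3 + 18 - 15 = 2*m^2 + m*(4*r + 8) - 16*r^2 - 16*r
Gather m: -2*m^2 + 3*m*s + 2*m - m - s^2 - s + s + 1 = -2*m^2 + m*(3*s + 1) - s^2 + 1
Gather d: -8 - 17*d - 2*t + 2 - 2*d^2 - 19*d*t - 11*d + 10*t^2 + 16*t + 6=-2*d^2 + d*(-19*t - 28) + 10*t^2 + 14*t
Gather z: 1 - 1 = 0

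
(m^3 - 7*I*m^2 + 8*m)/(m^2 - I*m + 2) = m*(m - 8*I)/(m - 2*I)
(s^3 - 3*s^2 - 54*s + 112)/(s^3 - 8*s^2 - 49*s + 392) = (s - 2)/(s - 7)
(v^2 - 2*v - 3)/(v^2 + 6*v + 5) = (v - 3)/(v + 5)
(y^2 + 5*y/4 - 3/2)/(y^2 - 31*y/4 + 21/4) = (y + 2)/(y - 7)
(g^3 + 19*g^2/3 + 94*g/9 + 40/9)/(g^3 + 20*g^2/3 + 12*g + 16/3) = (g + 5/3)/(g + 2)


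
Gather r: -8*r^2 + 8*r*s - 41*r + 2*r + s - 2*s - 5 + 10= -8*r^2 + r*(8*s - 39) - s + 5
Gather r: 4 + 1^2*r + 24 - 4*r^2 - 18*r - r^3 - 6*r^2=-r^3 - 10*r^2 - 17*r + 28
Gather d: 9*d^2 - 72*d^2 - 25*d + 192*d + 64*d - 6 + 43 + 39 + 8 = -63*d^2 + 231*d + 84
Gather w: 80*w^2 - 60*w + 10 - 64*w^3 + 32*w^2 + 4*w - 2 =-64*w^3 + 112*w^2 - 56*w + 8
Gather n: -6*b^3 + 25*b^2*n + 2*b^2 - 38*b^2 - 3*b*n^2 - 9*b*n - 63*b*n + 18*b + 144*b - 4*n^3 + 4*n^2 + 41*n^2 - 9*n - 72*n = -6*b^3 - 36*b^2 + 162*b - 4*n^3 + n^2*(45 - 3*b) + n*(25*b^2 - 72*b - 81)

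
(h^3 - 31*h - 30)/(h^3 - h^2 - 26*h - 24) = (h + 5)/(h + 4)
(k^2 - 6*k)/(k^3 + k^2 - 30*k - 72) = k/(k^2 + 7*k + 12)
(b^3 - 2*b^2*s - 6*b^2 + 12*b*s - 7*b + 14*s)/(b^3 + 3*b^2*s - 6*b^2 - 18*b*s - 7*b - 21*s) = (b - 2*s)/(b + 3*s)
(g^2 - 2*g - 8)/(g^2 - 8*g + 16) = (g + 2)/(g - 4)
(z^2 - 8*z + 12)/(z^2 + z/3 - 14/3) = 3*(z - 6)/(3*z + 7)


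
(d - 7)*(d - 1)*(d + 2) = d^3 - 6*d^2 - 9*d + 14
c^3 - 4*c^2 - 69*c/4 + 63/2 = (c - 6)*(c - 3/2)*(c + 7/2)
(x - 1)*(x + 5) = x^2 + 4*x - 5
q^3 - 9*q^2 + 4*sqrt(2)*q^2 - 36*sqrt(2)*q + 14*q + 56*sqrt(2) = (q - 7)*(q - 2)*(q + 4*sqrt(2))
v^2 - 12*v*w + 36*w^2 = (v - 6*w)^2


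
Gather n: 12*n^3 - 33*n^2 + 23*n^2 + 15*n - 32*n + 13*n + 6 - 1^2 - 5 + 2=12*n^3 - 10*n^2 - 4*n + 2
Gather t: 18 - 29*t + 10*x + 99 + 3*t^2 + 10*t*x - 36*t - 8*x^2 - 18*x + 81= 3*t^2 + t*(10*x - 65) - 8*x^2 - 8*x + 198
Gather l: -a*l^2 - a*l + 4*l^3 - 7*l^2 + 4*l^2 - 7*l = 4*l^3 + l^2*(-a - 3) + l*(-a - 7)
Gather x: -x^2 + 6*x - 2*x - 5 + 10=-x^2 + 4*x + 5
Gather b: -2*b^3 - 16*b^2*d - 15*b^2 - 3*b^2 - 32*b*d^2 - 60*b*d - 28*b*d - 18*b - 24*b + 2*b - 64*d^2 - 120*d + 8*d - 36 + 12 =-2*b^3 + b^2*(-16*d - 18) + b*(-32*d^2 - 88*d - 40) - 64*d^2 - 112*d - 24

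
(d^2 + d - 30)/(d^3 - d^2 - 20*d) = (d + 6)/(d*(d + 4))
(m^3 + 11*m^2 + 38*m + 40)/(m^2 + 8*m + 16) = (m^2 + 7*m + 10)/(m + 4)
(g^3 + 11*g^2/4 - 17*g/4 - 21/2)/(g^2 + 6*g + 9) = (4*g^2 - g - 14)/(4*(g + 3))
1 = 1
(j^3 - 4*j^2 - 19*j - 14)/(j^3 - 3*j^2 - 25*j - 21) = (j + 2)/(j + 3)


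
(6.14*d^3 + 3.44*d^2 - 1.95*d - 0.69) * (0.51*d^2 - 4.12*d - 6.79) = 3.1314*d^5 - 23.5424*d^4 - 56.8579*d^3 - 15.6755*d^2 + 16.0833*d + 4.6851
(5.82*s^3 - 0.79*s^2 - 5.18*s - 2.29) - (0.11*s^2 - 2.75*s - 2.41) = 5.82*s^3 - 0.9*s^2 - 2.43*s + 0.12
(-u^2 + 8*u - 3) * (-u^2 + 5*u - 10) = u^4 - 13*u^3 + 53*u^2 - 95*u + 30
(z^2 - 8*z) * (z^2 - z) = z^4 - 9*z^3 + 8*z^2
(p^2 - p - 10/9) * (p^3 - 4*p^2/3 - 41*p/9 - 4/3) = p^5 - 7*p^4/3 - 13*p^3/3 + 127*p^2/27 + 518*p/81 + 40/27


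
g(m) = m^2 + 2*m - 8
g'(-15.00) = -28.00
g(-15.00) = 187.00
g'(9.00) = 20.00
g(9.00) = 91.00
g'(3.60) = 9.20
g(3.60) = 12.16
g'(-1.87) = -1.74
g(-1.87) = -8.24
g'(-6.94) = -11.88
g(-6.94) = 26.28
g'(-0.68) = 0.64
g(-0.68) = -8.90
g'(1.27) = 4.54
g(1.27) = -3.85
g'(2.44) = 6.88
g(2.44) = 2.83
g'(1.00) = 4.00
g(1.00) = -5.00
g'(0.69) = 3.38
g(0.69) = -6.14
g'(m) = 2*m + 2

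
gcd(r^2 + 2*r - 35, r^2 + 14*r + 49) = r + 7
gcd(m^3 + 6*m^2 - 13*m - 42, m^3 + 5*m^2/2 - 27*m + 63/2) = m^2 + 4*m - 21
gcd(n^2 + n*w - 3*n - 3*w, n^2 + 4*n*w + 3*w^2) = n + w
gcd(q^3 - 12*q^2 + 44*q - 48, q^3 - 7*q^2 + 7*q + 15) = 1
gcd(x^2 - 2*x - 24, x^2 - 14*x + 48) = x - 6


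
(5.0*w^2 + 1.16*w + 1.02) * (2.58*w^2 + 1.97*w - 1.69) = 12.9*w^4 + 12.8428*w^3 - 3.5332*w^2 + 0.0490000000000002*w - 1.7238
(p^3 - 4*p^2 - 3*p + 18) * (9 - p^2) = -p^5 + 4*p^4 + 12*p^3 - 54*p^2 - 27*p + 162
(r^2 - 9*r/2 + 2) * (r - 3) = r^3 - 15*r^2/2 + 31*r/2 - 6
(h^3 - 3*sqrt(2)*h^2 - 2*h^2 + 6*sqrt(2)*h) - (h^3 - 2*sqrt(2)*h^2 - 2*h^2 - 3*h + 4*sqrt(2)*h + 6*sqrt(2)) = -sqrt(2)*h^2 + 2*sqrt(2)*h + 3*h - 6*sqrt(2)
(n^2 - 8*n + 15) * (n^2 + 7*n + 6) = n^4 - n^3 - 35*n^2 + 57*n + 90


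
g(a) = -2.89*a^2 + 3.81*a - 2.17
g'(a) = 3.81 - 5.78*a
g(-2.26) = -25.54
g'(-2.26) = 16.87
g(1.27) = -1.99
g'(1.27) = -3.53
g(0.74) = -0.93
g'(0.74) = -0.47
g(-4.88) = -89.59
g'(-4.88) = 32.02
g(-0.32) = -3.69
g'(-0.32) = 5.66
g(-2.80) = -35.50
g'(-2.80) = 19.99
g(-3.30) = -46.22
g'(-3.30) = 22.88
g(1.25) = -1.92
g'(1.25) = -3.42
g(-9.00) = -270.55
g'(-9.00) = 55.83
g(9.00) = -201.97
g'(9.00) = -48.21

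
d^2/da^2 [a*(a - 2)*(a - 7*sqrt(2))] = 6*a - 14*sqrt(2) - 4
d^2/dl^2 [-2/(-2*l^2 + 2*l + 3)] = 8*(2*l^2 - 2*l - 2*(2*l - 1)^2 - 3)/(-2*l^2 + 2*l + 3)^3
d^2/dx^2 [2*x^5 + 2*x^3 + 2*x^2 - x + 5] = 40*x^3 + 12*x + 4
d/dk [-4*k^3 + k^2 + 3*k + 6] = -12*k^2 + 2*k + 3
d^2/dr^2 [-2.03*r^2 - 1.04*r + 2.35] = -4.06000000000000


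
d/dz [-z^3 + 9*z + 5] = 9 - 3*z^2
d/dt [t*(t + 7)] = 2*t + 7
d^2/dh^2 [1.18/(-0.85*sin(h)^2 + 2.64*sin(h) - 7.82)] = (3.4102*sin(h)^4 - 7.94376*sin(h)^3 - 28.265012*sin(h)^2 + 40.248384*sin(h) - 0.761336000000002)/(0.85*sin(h)^2 - 2.64*sin(h) + 7.82)^3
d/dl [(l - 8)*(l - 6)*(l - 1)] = 3*l^2 - 30*l + 62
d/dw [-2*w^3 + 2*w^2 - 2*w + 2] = -6*w^2 + 4*w - 2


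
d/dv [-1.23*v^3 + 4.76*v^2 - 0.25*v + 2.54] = -3.69*v^2 + 9.52*v - 0.25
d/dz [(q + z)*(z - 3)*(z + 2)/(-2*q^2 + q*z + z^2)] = (-(q + z)*(q + 2*z)*(z - 3)*(z + 2) + (-2*q^2 + q*z + z^2)*((q + z)*(z - 3) + (q + z)*(z + 2) + (z - 3)*(z + 2)))/(-2*q^2 + q*z + z^2)^2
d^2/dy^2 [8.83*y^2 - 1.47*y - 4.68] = 17.6600000000000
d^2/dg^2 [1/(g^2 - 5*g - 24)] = 2*(g^2 - 5*g - (2*g - 5)^2 - 24)/(-g^2 + 5*g + 24)^3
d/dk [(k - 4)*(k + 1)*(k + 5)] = 3*k^2 + 4*k - 19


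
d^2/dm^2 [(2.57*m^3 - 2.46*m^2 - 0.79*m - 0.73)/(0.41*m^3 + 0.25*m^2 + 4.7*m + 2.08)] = (8.88178419700125e-16*m^7 - 1.353902*m^6 - 30.511134*m^5 + 0.183762000000002*m^4 + 147.769942*m^3 + 157.791654*m^2 + 67.766652*m - 37.332008)/(0.068921*m^9 + 0.126075*m^8 + 2.447085*m^7 + 3.955069*m^6 + 29.33115*m^5 + 41.00646*m^4 + 123.808472*m^3 + 141.0864*m^2 + 61.00224*m + 8.998912)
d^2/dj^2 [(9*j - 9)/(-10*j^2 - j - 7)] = 18*(-(j - 1)*(20*j + 1)^2 + 3*(10*j - 3)*(10*j^2 + j + 7))/(10*j^2 + j + 7)^3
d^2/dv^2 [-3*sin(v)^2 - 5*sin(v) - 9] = 5*sin(v) - 6*cos(2*v)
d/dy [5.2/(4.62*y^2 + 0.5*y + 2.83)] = (-48.048*y - 2.6)/(4.62*y^2 + 0.5*y + 2.83)^2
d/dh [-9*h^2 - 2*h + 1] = -18*h - 2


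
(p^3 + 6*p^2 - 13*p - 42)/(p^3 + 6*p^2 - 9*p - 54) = (p^2 + 9*p + 14)/(p^2 + 9*p + 18)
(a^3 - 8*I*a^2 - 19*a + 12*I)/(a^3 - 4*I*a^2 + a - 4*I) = (a - 3*I)/(a + I)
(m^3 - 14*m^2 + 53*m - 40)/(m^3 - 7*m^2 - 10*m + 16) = (m - 5)/(m + 2)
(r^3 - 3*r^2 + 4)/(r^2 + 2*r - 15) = (r^3 - 3*r^2 + 4)/(r^2 + 2*r - 15)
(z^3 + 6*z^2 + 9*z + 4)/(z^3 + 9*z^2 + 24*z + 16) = (z + 1)/(z + 4)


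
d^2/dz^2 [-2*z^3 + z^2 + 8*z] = 2 - 12*z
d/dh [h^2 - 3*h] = 2*h - 3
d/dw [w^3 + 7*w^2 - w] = 3*w^2 + 14*w - 1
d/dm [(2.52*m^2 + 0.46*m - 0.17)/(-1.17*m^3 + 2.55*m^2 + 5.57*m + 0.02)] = (2.9484*m^4 + 1.0764*m^3 + 12.2667*m^2 + 0.9678*m + 0.9561)/(1.3689*m^6 - 5.967*m^5 - 6.5313*m^4 + 28.3602*m^3 + 31.1269*m^2 + 0.2228*m + 0.0004)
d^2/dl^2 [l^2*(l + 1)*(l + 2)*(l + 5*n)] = 20*l^3 + 60*l^2*n + 36*l^2 + 90*l*n + 12*l + 20*n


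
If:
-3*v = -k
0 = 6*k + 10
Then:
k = -5/3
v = -5/9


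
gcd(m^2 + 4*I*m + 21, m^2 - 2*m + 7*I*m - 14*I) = m + 7*I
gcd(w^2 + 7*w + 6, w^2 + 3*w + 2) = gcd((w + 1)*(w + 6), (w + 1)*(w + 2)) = w + 1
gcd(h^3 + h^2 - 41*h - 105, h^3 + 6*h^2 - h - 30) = h^2 + 8*h + 15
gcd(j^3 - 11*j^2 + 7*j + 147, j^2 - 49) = j - 7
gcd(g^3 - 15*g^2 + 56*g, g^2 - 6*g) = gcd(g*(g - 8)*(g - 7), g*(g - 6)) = g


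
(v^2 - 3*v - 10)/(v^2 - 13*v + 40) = (v + 2)/(v - 8)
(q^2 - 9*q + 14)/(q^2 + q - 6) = (q - 7)/(q + 3)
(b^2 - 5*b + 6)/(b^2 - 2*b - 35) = (-b^2 + 5*b - 6)/(-b^2 + 2*b + 35)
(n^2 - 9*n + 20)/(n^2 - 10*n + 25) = (n - 4)/(n - 5)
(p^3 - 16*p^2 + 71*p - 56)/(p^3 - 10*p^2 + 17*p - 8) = (p - 7)/(p - 1)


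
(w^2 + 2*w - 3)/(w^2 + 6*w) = (w^2 + 2*w - 3)/(w*(w + 6))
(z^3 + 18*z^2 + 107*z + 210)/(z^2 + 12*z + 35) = z + 6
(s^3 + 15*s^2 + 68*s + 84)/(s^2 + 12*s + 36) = (s^2 + 9*s + 14)/(s + 6)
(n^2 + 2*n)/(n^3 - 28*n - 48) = n/(n^2 - 2*n - 24)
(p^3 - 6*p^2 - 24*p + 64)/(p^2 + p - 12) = (p^2 - 10*p + 16)/(p - 3)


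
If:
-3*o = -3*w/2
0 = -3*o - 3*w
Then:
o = 0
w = 0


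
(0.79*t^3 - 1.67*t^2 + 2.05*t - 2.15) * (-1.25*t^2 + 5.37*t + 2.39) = -0.9875*t^5 + 6.3298*t^4 - 9.6423*t^3 + 9.7047*t^2 - 6.646*t - 5.1385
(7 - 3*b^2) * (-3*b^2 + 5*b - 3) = 9*b^4 - 15*b^3 - 12*b^2 + 35*b - 21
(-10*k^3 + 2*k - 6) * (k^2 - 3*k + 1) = -10*k^5 + 30*k^4 - 8*k^3 - 12*k^2 + 20*k - 6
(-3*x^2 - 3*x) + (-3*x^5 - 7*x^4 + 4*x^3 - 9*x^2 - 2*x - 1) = -3*x^5 - 7*x^4 + 4*x^3 - 12*x^2 - 5*x - 1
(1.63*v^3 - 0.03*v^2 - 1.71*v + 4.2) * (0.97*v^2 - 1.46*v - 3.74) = 1.5811*v^5 - 2.4089*v^4 - 7.7111*v^3 + 6.6828*v^2 + 0.263400000000001*v - 15.708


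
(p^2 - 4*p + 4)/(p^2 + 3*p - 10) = (p - 2)/(p + 5)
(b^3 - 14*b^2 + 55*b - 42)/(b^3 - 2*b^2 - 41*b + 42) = (b - 6)/(b + 6)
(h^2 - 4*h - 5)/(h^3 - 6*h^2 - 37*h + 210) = (h + 1)/(h^2 - h - 42)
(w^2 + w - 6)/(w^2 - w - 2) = (w + 3)/(w + 1)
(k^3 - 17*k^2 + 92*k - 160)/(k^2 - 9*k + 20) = k - 8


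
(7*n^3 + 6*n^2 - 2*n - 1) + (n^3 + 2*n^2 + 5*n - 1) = 8*n^3 + 8*n^2 + 3*n - 2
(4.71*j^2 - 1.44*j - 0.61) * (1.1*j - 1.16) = 5.181*j^3 - 7.0476*j^2 + 0.9994*j + 0.7076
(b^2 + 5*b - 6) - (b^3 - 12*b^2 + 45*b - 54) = -b^3 + 13*b^2 - 40*b + 48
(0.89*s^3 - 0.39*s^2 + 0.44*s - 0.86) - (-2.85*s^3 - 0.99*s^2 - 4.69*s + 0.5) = 3.74*s^3 + 0.6*s^2 + 5.13*s - 1.36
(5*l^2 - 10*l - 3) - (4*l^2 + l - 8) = l^2 - 11*l + 5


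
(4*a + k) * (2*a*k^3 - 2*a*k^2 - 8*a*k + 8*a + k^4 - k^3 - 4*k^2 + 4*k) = 8*a^2*k^3 - 8*a^2*k^2 - 32*a^2*k + 32*a^2 + 6*a*k^4 - 6*a*k^3 - 24*a*k^2 + 24*a*k + k^5 - k^4 - 4*k^3 + 4*k^2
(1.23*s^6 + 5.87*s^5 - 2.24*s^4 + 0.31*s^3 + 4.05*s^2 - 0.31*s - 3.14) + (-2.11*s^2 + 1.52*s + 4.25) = 1.23*s^6 + 5.87*s^5 - 2.24*s^4 + 0.31*s^3 + 1.94*s^2 + 1.21*s + 1.11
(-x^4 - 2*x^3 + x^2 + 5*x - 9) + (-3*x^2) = -x^4 - 2*x^3 - 2*x^2 + 5*x - 9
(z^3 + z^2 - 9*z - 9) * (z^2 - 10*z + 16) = z^5 - 9*z^4 - 3*z^3 + 97*z^2 - 54*z - 144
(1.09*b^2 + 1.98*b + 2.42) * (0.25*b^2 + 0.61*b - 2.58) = 0.2725*b^4 + 1.1599*b^3 - 0.9994*b^2 - 3.6322*b - 6.2436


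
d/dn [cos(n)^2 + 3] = -sin(2*n)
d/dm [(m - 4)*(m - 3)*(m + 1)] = 3*m^2 - 12*m + 5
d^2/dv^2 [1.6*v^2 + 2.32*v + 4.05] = 3.20000000000000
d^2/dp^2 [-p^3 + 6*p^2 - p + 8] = 12 - 6*p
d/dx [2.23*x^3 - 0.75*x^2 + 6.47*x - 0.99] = 6.69*x^2 - 1.5*x + 6.47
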